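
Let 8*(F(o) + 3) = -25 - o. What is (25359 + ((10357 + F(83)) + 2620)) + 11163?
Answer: 98965/2 ≈ 49483.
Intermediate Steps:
F(o) = -49/8 - o/8 (F(o) = -3 + (-25 - o)/8 = -3 + (-25/8 - o/8) = -49/8 - o/8)
(25359 + ((10357 + F(83)) + 2620)) + 11163 = (25359 + ((10357 + (-49/8 - 1/8*83)) + 2620)) + 11163 = (25359 + ((10357 + (-49/8 - 83/8)) + 2620)) + 11163 = (25359 + ((10357 - 33/2) + 2620)) + 11163 = (25359 + (20681/2 + 2620)) + 11163 = (25359 + 25921/2) + 11163 = 76639/2 + 11163 = 98965/2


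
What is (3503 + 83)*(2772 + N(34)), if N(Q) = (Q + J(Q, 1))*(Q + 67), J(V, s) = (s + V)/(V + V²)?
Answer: 378511265/17 ≈ 2.2265e+7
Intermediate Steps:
J(V, s) = (V + s)/(V + V²)
N(Q) = (67 + Q)*(Q + 1/Q) (N(Q) = (Q + (Q + 1)/(Q*(1 + Q)))*(Q + 67) = (Q + (1 + Q)/(Q*(1 + Q)))*(67 + Q) = (Q + 1/Q)*(67 + Q) = (67 + Q)*(Q + 1/Q))
(3503 + 83)*(2772 + N(34)) = (3503 + 83)*(2772 + (1 + 34² + 67*34 + 67/34)) = 3586*(2772 + (1 + 1156 + 2278 + 67*(1/34))) = 3586*(2772 + (1 + 1156 + 2278 + 67/34)) = 3586*(2772 + 116857/34) = 3586*(211105/34) = 378511265/17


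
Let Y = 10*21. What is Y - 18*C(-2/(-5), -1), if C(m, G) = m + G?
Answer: 1104/5 ≈ 220.80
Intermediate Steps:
C(m, G) = G + m
Y = 210
Y - 18*C(-2/(-5), -1) = 210 - 18*(-1 - 2/(-5)) = 210 - 18*(-1 - 2*(-1/5)) = 210 - 18*(-1 + 2/5) = 210 - 18*(-3/5) = 210 + 54/5 = 1104/5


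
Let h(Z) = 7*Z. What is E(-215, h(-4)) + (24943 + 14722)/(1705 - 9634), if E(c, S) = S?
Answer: -261677/7929 ≈ -33.003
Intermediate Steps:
E(-215, h(-4)) + (24943 + 14722)/(1705 - 9634) = 7*(-4) + (24943 + 14722)/(1705 - 9634) = -28 + 39665/(-7929) = -28 + 39665*(-1/7929) = -28 - 39665/7929 = -261677/7929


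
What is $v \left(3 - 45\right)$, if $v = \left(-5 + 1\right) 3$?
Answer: $504$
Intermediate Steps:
$v = -12$ ($v = \left(-4\right) 3 = -12$)
$v \left(3 - 45\right) = - 12 \left(3 - 45\right) = \left(-12\right) \left(-42\right) = 504$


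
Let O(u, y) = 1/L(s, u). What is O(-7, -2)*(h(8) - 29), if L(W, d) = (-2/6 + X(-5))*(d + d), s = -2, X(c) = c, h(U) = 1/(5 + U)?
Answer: -141/364 ≈ -0.38736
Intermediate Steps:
L(W, d) = -32*d/3 (L(W, d) = (-2/6 - 5)*(d + d) = (-2*⅙ - 5)*(2*d) = (-⅓ - 5)*(2*d) = -32*d/3)
O(u, y) = -3/(32*u) (O(u, y) = 1/(-32*u/3) = -3/(32*u))
O(-7, -2)*(h(8) - 29) = (-3/32/(-7))*(1/(5 + 8) - 29) = (-3/32*(-⅐))*(1/13 - 29) = 3*(1/13 - 29)/224 = (3/224)*(-376/13) = -141/364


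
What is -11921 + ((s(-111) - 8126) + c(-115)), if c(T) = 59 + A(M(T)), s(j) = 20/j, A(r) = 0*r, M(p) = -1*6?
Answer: -2218688/111 ≈ -19988.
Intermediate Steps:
M(p) = -6
A(r) = 0
c(T) = 59 (c(T) = 59 + 0 = 59)
-11921 + ((s(-111) - 8126) + c(-115)) = -11921 + ((20/(-111) - 8126) + 59) = -11921 + ((20*(-1/111) - 8126) + 59) = -11921 + ((-20/111 - 8126) + 59) = -11921 + (-902006/111 + 59) = -11921 - 895457/111 = -2218688/111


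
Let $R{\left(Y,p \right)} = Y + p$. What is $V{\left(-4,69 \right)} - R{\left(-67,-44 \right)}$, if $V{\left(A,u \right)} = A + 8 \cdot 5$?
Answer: $147$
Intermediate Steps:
$V{\left(A,u \right)} = 40 + A$ ($V{\left(A,u \right)} = A + 40 = 40 + A$)
$V{\left(-4,69 \right)} - R{\left(-67,-44 \right)} = \left(40 - 4\right) - \left(-67 - 44\right) = 36 - -111 = 36 + 111 = 147$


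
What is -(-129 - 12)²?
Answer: -19881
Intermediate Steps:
-(-129 - 12)² = -1*(-141)² = -1*19881 = -19881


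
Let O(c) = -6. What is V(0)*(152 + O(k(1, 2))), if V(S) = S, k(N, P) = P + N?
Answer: 0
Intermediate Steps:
k(N, P) = N + P
V(0)*(152 + O(k(1, 2))) = 0*(152 - 6) = 0*146 = 0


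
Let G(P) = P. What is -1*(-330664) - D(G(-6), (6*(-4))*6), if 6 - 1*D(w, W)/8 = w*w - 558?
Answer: 326440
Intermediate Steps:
D(w, W) = 4512 - 8*w**2 (D(w, W) = 48 - 8*(w*w - 558) = 48 - 8*(w**2 - 558) = 48 - 8*(-558 + w**2) = 48 + (4464 - 8*w**2) = 4512 - 8*w**2)
-1*(-330664) - D(G(-6), (6*(-4))*6) = -1*(-330664) - (4512 - 8*(-6)**2) = 330664 - (4512 - 8*36) = 330664 - (4512 - 288) = 330664 - 1*4224 = 330664 - 4224 = 326440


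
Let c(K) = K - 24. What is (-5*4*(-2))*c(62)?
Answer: 1520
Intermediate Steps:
c(K) = -24 + K
(-5*4*(-2))*c(62) = (-5*4*(-2))*(-24 + 62) = -20*(-2)*38 = 40*38 = 1520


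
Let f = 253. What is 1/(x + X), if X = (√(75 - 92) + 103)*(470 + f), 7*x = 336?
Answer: 24839/1853889894 - 241*I*√17/1853889894 ≈ 1.3398e-5 - 5.3599e-7*I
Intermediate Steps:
x = 48 (x = (⅐)*336 = 48)
X = 74469 + 723*I*√17 (X = (√(75 - 92) + 103)*(470 + 253) = (√(-17) + 103)*723 = (I*√17 + 103)*723 = (103 + I*√17)*723 = 74469 + 723*I*√17 ≈ 74469.0 + 2981.0*I)
1/(x + X) = 1/(48 + (74469 + 723*I*√17)) = 1/(74517 + 723*I*√17)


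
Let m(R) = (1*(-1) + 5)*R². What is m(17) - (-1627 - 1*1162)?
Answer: 3945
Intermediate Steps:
m(R) = 4*R² (m(R) = (-1 + 5)*R² = 4*R²)
m(17) - (-1627 - 1*1162) = 4*17² - (-1627 - 1*1162) = 4*289 - (-1627 - 1162) = 1156 - 1*(-2789) = 1156 + 2789 = 3945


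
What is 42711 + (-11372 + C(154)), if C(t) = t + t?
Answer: 31647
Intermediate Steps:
C(t) = 2*t
42711 + (-11372 + C(154)) = 42711 + (-11372 + 2*154) = 42711 + (-11372 + 308) = 42711 - 11064 = 31647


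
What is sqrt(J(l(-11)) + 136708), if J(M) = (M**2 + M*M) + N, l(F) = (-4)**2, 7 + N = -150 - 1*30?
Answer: sqrt(137033) ≈ 370.18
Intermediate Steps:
N = -187 (N = -7 + (-150 - 1*30) = -7 + (-150 - 30) = -7 - 180 = -187)
l(F) = 16
J(M) = -187 + 2*M**2 (J(M) = (M**2 + M*M) - 187 = (M**2 + M**2) - 187 = 2*M**2 - 187 = -187 + 2*M**2)
sqrt(J(l(-11)) + 136708) = sqrt((-187 + 2*16**2) + 136708) = sqrt((-187 + 2*256) + 136708) = sqrt((-187 + 512) + 136708) = sqrt(325 + 136708) = sqrt(137033)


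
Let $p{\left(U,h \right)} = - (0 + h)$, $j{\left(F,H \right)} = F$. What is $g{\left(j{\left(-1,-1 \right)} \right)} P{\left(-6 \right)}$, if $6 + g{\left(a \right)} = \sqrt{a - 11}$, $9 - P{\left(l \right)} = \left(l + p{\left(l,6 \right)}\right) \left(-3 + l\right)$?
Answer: $594 - 198 i \sqrt{3} \approx 594.0 - 342.95 i$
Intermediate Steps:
$p{\left(U,h \right)} = - h$
$P{\left(l \right)} = 9 - \left(-6 + l\right) \left(-3 + l\right)$ ($P{\left(l \right)} = 9 - \left(l - 6\right) \left(-3 + l\right) = 9 - \left(-6 + l\right) \left(-3 + l\right)$)
$g{\left(a \right)} = -6 + \sqrt{-11 + a}$ ($g{\left(a \right)} = -6 + \sqrt{a - 11} = -6 + \sqrt{-11 + a}$)
$g{\left(j{\left(-1,-1 \right)} \right)} P{\left(-6 \right)} = \left(-6 + \sqrt{-11 - 1}\right) \left(-9 - \left(-6\right)^{2} + 9 \left(-6\right)\right) = \left(-6 + \sqrt{-12}\right) \left(-9 - 36 - 54\right) = \left(-6 + 2 i \sqrt{3}\right) \left(-9 - 36 - 54\right) = \left(-6 + 2 i \sqrt{3}\right) \left(-99\right) = 594 - 198 i \sqrt{3}$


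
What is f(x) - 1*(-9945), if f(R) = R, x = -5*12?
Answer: 9885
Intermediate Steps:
x = -60
f(x) - 1*(-9945) = -60 - 1*(-9945) = -60 + 9945 = 9885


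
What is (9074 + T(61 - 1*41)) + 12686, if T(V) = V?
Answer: 21780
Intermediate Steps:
(9074 + T(61 - 1*41)) + 12686 = (9074 + (61 - 1*41)) + 12686 = (9074 + (61 - 41)) + 12686 = (9074 + 20) + 12686 = 9094 + 12686 = 21780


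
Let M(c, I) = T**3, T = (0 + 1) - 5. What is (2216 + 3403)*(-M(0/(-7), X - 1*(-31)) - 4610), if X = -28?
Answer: -25543974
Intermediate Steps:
T = -4 (T = 1 - 5 = -4)
M(c, I) = -64 (M(c, I) = (-4)**3 = -64)
(2216 + 3403)*(-M(0/(-7), X - 1*(-31)) - 4610) = (2216 + 3403)*(-1*(-64) - 4610) = 5619*(64 - 4610) = 5619*(-4546) = -25543974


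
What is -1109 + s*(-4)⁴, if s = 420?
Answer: 106411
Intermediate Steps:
-1109 + s*(-4)⁴ = -1109 + 420*(-4)⁴ = -1109 + 420*256 = -1109 + 107520 = 106411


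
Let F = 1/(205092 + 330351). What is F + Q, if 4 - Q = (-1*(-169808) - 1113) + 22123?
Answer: -102170020601/535443 ≈ -1.9081e+5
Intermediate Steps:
Q = -190814 (Q = 4 - ((-1*(-169808) - 1113) + 22123) = 4 - ((169808 - 1113) + 22123) = 4 - (168695 + 22123) = 4 - 1*190818 = 4 - 190818 = -190814)
F = 1/535443 ≈ 1.8676e-6
F + Q = 1/535443 - 190814 = -102170020601/535443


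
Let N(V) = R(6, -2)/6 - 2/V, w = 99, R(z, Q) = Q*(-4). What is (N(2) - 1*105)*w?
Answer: -10362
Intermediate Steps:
R(z, Q) = -4*Q
N(V) = 4/3 - 2/V (N(V) = -4*(-2)/6 - 2/V = 8*(⅙) - 2/V = 4/3 - 2/V)
(N(2) - 1*105)*w = ((4/3 - 2/2) - 1*105)*99 = ((4/3 - 2*½) - 105)*99 = ((4/3 - 1) - 105)*99 = (⅓ - 105)*99 = -314/3*99 = -10362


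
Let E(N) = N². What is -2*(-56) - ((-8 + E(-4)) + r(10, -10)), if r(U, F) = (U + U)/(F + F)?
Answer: 105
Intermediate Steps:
r(U, F) = U/F (r(U, F) = (2*U)/((2*F)) = (2*U)*(1/(2*F)) = U/F)
-2*(-56) - ((-8 + E(-4)) + r(10, -10)) = -2*(-56) - ((-8 + (-4)²) + 10/(-10)) = 112 - ((-8 + 16) + 10*(-⅒)) = 112 - (8 - 1) = 112 - 1*7 = 112 - 7 = 105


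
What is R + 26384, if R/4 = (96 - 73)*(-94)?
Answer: 17736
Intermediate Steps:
R = -8648 (R = 4*((96 - 73)*(-94)) = 4*(23*(-94)) = 4*(-2162) = -8648)
R + 26384 = -8648 + 26384 = 17736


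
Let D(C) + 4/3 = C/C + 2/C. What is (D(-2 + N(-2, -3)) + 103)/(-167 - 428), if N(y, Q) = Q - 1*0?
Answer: -1534/8925 ≈ -0.17188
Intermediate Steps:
N(y, Q) = Q (N(y, Q) = Q + 0 = Q)
D(C) = -⅓ + 2/C (D(C) = -4/3 + (C/C + 2/C) = -4/3 + (1 + 2/C) = -⅓ + 2/C)
(D(-2 + N(-2, -3)) + 103)/(-167 - 428) = ((6 - (-2 - 3))/(3*(-2 - 3)) + 103)/(-167 - 428) = ((⅓)*(6 - 1*(-5))/(-5) + 103)/(-595) = ((⅓)*(-⅕)*(6 + 5) + 103)*(-1/595) = ((⅓)*(-⅕)*11 + 103)*(-1/595) = (-11/15 + 103)*(-1/595) = (1534/15)*(-1/595) = -1534/8925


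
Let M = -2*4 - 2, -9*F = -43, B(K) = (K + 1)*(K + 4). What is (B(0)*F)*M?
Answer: -1720/9 ≈ -191.11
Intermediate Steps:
B(K) = (1 + K)*(4 + K)
F = 43/9 (F = -⅑*(-43) = 43/9 ≈ 4.7778)
M = -10 (M = -8 - 2 = -10)
(B(0)*F)*M = ((4 + 0² + 5*0)*(43/9))*(-10) = ((4 + 0 + 0)*(43/9))*(-10) = (4*(43/9))*(-10) = (172/9)*(-10) = -1720/9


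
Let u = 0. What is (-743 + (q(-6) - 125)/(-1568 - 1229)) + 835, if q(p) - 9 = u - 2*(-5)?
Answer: 257430/2797 ≈ 92.038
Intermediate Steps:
q(p) = 19 (q(p) = 9 + (0 - 2*(-5)) = 9 + (0 + 10) = 9 + 10 = 19)
(-743 + (q(-6) - 125)/(-1568 - 1229)) + 835 = (-743 + (19 - 125)/(-1568 - 1229)) + 835 = (-743 - 106/(-2797)) + 835 = (-743 - 106*(-1/2797)) + 835 = (-743 + 106/2797) + 835 = -2078065/2797 + 835 = 257430/2797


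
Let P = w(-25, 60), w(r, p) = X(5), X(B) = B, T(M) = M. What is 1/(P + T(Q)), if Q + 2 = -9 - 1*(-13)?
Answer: ⅐ ≈ 0.14286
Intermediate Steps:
Q = 2 (Q = -2 + (-9 - 1*(-13)) = -2 + (-9 + 13) = -2 + 4 = 2)
w(r, p) = 5
P = 5
1/(P + T(Q)) = 1/(5 + 2) = 1/7 = ⅐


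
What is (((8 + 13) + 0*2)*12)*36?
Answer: 9072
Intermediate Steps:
(((8 + 13) + 0*2)*12)*36 = ((21 + 0)*12)*36 = (21*12)*36 = 252*36 = 9072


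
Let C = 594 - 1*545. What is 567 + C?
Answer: 616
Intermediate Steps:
C = 49 (C = 594 - 545 = 49)
567 + C = 567 + 49 = 616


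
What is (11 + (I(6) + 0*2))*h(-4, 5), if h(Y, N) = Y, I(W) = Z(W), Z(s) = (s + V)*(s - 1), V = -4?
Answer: -84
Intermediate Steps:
Z(s) = (-1 + s)*(-4 + s) (Z(s) = (s - 4)*(s - 1) = (-4 + s)*(-1 + s) = (-1 + s)*(-4 + s))
I(W) = 4 + W**2 - 5*W
(11 + (I(6) + 0*2))*h(-4, 5) = (11 + ((4 + 6**2 - 5*6) + 0*2))*(-4) = (11 + ((4 + 36 - 30) + 0))*(-4) = (11 + (10 + 0))*(-4) = (11 + 10)*(-4) = 21*(-4) = -84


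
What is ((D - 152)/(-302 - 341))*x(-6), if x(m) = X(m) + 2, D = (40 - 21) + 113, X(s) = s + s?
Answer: -200/643 ≈ -0.31104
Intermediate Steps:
X(s) = 2*s
D = 132 (D = 19 + 113 = 132)
x(m) = 2 + 2*m (x(m) = 2*m + 2 = 2 + 2*m)
((D - 152)/(-302 - 341))*x(-6) = ((132 - 152)/(-302 - 341))*(2 + 2*(-6)) = (-20/(-643))*(2 - 12) = -20*(-1/643)*(-10) = (20/643)*(-10) = -200/643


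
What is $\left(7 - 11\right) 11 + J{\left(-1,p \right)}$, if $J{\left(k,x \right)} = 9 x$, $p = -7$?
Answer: $-107$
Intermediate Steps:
$\left(7 - 11\right) 11 + J{\left(-1,p \right)} = \left(7 - 11\right) 11 + 9 \left(-7\right) = \left(-4\right) 11 - 63 = -44 - 63 = -107$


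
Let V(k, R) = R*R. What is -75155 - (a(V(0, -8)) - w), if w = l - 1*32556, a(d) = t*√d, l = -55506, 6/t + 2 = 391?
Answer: -63491461/389 ≈ -1.6322e+5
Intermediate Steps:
V(k, R) = R²
t = 6/389 (t = 6/(-2 + 391) = 6/389 ≈ 0.015424)
a(d) = 6*√d/389
w = -88062 (w = -55506 - 1*32556 = -55506 - 32556 = -88062)
-75155 - (a(V(0, -8)) - w) = -75155 - (6*√((-8)²)/389 - 1*(-88062)) = -75155 - (6*√64/389 + 88062) = -75155 - ((6/389)*8 + 88062) = -75155 - (48/389 + 88062) = -75155 - 1*34256166/389 = -75155 - 34256166/389 = -63491461/389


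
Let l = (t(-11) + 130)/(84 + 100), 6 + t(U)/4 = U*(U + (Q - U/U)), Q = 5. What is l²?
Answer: 81/16 ≈ 5.0625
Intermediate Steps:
t(U) = -24 + 4*U*(4 + U) (t(U) = -24 + 4*(U*(U + (5 - U/U))) = -24 + 4*(U*(U + (5 - 1*1))) = -24 + 4*(U*(U + (5 - 1))) = -24 + 4*(U*(U + 4)) = -24 + 4*(U*(4 + U)) = -24 + 4*U*(4 + U))
l = 9/4 (l = ((-24 + 4*(-11)² + 16*(-11)) + 130)/(84 + 100) = ((-24 + 4*121 - 176) + 130)/184 = ((-24 + 484 - 176) + 130)*(1/184) = (284 + 130)*(1/184) = 414*(1/184) = 9/4 ≈ 2.2500)
l² = (9/4)² = 81/16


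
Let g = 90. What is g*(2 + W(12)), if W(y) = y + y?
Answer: 2340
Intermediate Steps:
W(y) = 2*y
g*(2 + W(12)) = 90*(2 + 2*12) = 90*(2 + 24) = 90*26 = 2340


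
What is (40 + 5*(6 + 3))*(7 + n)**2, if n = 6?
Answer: 14365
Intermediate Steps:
(40 + 5*(6 + 3))*(7 + n)**2 = (40 + 5*(6 + 3))*(7 + 6)**2 = (40 + 5*9)*13**2 = (40 + 45)*169 = 85*169 = 14365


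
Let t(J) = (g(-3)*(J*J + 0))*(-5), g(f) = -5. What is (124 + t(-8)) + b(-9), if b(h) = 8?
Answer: 1732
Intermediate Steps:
t(J) = 25*J² (t(J) = -5*(J*J + 0)*(-5) = -5*(J² + 0)*(-5) = -5*J²*(-5) = 25*J²)
(124 + t(-8)) + b(-9) = (124 + 25*(-8)²) + 8 = (124 + 25*64) + 8 = (124 + 1600) + 8 = 1724 + 8 = 1732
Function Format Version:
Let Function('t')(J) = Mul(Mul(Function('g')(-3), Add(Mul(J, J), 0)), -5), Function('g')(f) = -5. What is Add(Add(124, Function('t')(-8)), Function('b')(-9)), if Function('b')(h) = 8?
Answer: 1732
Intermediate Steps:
Function('t')(J) = Mul(25, Pow(J, 2)) (Function('t')(J) = Mul(Mul(-5, Add(Mul(J, J), 0)), -5) = Mul(Mul(-5, Add(Pow(J, 2), 0)), -5) = Mul(Mul(-5, Pow(J, 2)), -5) = Mul(25, Pow(J, 2)))
Add(Add(124, Function('t')(-8)), Function('b')(-9)) = Add(Add(124, Mul(25, Pow(-8, 2))), 8) = Add(Add(124, Mul(25, 64)), 8) = Add(Add(124, 1600), 8) = Add(1724, 8) = 1732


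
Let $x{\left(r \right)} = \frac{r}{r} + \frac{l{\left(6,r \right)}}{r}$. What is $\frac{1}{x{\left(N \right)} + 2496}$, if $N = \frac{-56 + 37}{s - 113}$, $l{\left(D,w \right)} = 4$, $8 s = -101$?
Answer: $\frac{38}{95891} \approx 0.00039628$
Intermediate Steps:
$s = - \frac{101}{8}$ ($s = \frac{1}{8} \left(-101\right) = - \frac{101}{8} \approx -12.625$)
$N = \frac{152}{1005}$ ($N = \frac{-56 + 37}{- \frac{101}{8} - 113} = - \frac{19}{- \frac{1005}{8}} = \left(-19\right) \left(- \frac{8}{1005}\right) = \frac{152}{1005} \approx 0.15124$)
$x{\left(r \right)} = 1 + \frac{4}{r}$ ($x{\left(r \right)} = \frac{r}{r} + \frac{4}{r} = 1 + \frac{4}{r}$)
$\frac{1}{x{\left(N \right)} + 2496} = \frac{1}{\frac{4 + \frac{152}{1005}}{\frac{152}{1005}} + 2496} = \frac{1}{\frac{1005}{152} \cdot \frac{4172}{1005} + 2496} = \frac{1}{\frac{1043}{38} + 2496} = \frac{1}{\frac{95891}{38}} = \frac{38}{95891}$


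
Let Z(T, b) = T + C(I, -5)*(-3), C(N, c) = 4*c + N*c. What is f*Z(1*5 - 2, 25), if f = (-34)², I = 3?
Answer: 124848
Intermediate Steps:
Z(T, b) = 105 + T (Z(T, b) = T - 5*(4 + 3)*(-3) = T - 5*7*(-3) = T - 35*(-3) = T + 105 = 105 + T)
f = 1156
f*Z(1*5 - 2, 25) = 1156*(105 + (1*5 - 2)) = 1156*(105 + (5 - 2)) = 1156*(105 + 3) = 1156*108 = 124848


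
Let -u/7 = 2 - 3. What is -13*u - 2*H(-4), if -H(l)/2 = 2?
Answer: -83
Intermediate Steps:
H(l) = -4 (H(l) = -2*2 = -4)
u = 7 (u = -7*(2 - 3) = -7*(-1) = 7)
-13*u - 2*H(-4) = -13*7 - 2*(-4) = -91 + 8 = -83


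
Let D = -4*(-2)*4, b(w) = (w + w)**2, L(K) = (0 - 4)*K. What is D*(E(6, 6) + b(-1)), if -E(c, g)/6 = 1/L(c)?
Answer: 136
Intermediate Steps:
L(K) = -4*K
b(w) = 4*w**2 (b(w) = (2*w)**2 = 4*w**2)
E(c, g) = 3/(2*c) (E(c, g) = -6*(-1/(4*c)) = -(-3)/(2*c) = 3/(2*c))
D = 32 (D = 8*4 = 32)
D*(E(6, 6) + b(-1)) = 32*((3/2)/6 + 4*(-1)**2) = 32*((3/2)*(1/6) + 4*1) = 32*(1/4 + 4) = 32*(17/4) = 136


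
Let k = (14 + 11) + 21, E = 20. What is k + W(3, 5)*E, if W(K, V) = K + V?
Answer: 206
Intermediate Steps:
k = 46 (k = 25 + 21 = 46)
k + W(3, 5)*E = 46 + (3 + 5)*20 = 46 + 8*20 = 46 + 160 = 206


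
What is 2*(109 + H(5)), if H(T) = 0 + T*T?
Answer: 268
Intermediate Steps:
H(T) = T² (H(T) = 0 + T² = T²)
2*(109 + H(5)) = 2*(109 + 5²) = 2*(109 + 25) = 2*134 = 268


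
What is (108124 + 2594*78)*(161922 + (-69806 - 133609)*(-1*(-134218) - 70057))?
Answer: -4051807170269208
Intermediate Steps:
(108124 + 2594*78)*(161922 + (-69806 - 133609)*(-1*(-134218) - 70057)) = (108124 + 202332)*(161922 - 203415*(134218 - 70057)) = 310456*(161922 - 203415*64161) = 310456*(161922 - 13051309815) = 310456*(-13051147893) = -4051807170269208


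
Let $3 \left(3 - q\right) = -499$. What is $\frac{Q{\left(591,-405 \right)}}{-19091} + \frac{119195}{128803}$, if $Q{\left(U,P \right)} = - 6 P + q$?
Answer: $\frac{5822249441}{7376934219} \approx 0.78925$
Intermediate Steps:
$q = \frac{508}{3}$ ($q = 3 - - \frac{499}{3} = 3 + \frac{499}{3} = \frac{508}{3} \approx 169.33$)
$Q{\left(U,P \right)} = \frac{508}{3} - 6 P$ ($Q{\left(U,P \right)} = - 6 P + \frac{508}{3} = \frac{508}{3} - 6 P$)
$\frac{Q{\left(591,-405 \right)}}{-19091} + \frac{119195}{128803} = \frac{\frac{508}{3} - -2430}{-19091} + \frac{119195}{128803} = \left(\frac{508}{3} + 2430\right) \left(- \frac{1}{19091}\right) + 119195 \cdot \frac{1}{128803} = \frac{7798}{3} \left(- \frac{1}{19091}\right) + \frac{119195}{128803} = - \frac{7798}{57273} + \frac{119195}{128803} = \frac{5822249441}{7376934219}$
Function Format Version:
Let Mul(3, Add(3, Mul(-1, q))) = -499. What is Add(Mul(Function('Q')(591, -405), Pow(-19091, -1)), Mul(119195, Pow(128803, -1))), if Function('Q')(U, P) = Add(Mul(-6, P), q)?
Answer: Rational(5822249441, 7376934219) ≈ 0.78925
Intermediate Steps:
q = Rational(508, 3) (q = Add(3, Mul(Rational(-1, 3), -499)) = Add(3, Rational(499, 3)) = Rational(508, 3) ≈ 169.33)
Function('Q')(U, P) = Add(Rational(508, 3), Mul(-6, P)) (Function('Q')(U, P) = Add(Mul(-6, P), Rational(508, 3)) = Add(Rational(508, 3), Mul(-6, P)))
Add(Mul(Function('Q')(591, -405), Pow(-19091, -1)), Mul(119195, Pow(128803, -1))) = Add(Mul(Add(Rational(508, 3), Mul(-6, -405)), Pow(-19091, -1)), Mul(119195, Pow(128803, -1))) = Add(Mul(Add(Rational(508, 3), 2430), Rational(-1, 19091)), Mul(119195, Rational(1, 128803))) = Add(Mul(Rational(7798, 3), Rational(-1, 19091)), Rational(119195, 128803)) = Add(Rational(-7798, 57273), Rational(119195, 128803)) = Rational(5822249441, 7376934219)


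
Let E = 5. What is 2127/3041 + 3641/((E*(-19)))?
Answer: -10870216/288895 ≈ -37.627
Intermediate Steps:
2127/3041 + 3641/((E*(-19))) = 2127/3041 + 3641/((5*(-19))) = 2127*(1/3041) + 3641/(-95) = 2127/3041 + 3641*(-1/95) = 2127/3041 - 3641/95 = -10870216/288895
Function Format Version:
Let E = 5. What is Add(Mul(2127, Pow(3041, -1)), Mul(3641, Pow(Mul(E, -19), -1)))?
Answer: Rational(-10870216, 288895) ≈ -37.627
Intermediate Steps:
Add(Mul(2127, Pow(3041, -1)), Mul(3641, Pow(Mul(E, -19), -1))) = Add(Mul(2127, Pow(3041, -1)), Mul(3641, Pow(Mul(5, -19), -1))) = Add(Mul(2127, Rational(1, 3041)), Mul(3641, Pow(-95, -1))) = Add(Rational(2127, 3041), Mul(3641, Rational(-1, 95))) = Add(Rational(2127, 3041), Rational(-3641, 95)) = Rational(-10870216, 288895)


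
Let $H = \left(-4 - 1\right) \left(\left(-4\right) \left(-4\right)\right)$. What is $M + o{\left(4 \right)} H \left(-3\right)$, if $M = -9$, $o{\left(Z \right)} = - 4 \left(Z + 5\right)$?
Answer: $-8649$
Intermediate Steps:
$o{\left(Z \right)} = -20 - 4 Z$ ($o{\left(Z \right)} = - 4 \left(5 + Z\right) = -20 - 4 Z$)
$H = -80$ ($H = \left(-5\right) 16 = -80$)
$M + o{\left(4 \right)} H \left(-3\right) = -9 + \left(-20 - 16\right) \left(\left(-80\right) \left(-3\right)\right) = -9 + \left(-20 - 16\right) 240 = -9 - 8640 = -8649$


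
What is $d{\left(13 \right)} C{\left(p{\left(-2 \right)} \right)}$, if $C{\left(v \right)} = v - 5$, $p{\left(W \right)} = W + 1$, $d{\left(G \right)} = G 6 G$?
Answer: $-6084$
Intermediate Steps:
$d{\left(G \right)} = 6 G^{2}$ ($d{\left(G \right)} = 6 G G = 6 G^{2}$)
$p{\left(W \right)} = 1 + W$
$C{\left(v \right)} = -5 + v$
$d{\left(13 \right)} C{\left(p{\left(-2 \right)} \right)} = 6 \cdot 13^{2} \left(-5 + \left(1 - 2\right)\right) = 6 \cdot 169 \left(-5 - 1\right) = 1014 \left(-6\right) = -6084$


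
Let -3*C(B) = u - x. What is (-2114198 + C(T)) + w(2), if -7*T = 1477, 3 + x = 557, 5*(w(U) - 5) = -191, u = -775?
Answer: -10568941/5 ≈ -2.1138e+6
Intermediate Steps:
w(U) = -166/5 (w(U) = 5 + (⅕)*(-191) = 5 - 191/5 = -166/5)
x = 554 (x = -3 + 557 = 554)
T = -211 (T = -⅐*1477 = -211)
C(B) = 443 (C(B) = -(-775 - 1*554)/3 = -(-775 - 554)/3 = -⅓*(-1329) = 443)
(-2114198 + C(T)) + w(2) = (-2114198 + 443) - 166/5 = -2113755 - 166/5 = -10568941/5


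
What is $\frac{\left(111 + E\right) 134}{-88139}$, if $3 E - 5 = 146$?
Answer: $- \frac{64856}{264417} \approx -0.24528$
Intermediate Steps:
$E = \frac{151}{3}$ ($E = \frac{5}{3} + \frac{1}{3} \cdot 146 = \frac{5}{3} + \frac{146}{3} = \frac{151}{3} \approx 50.333$)
$\frac{\left(111 + E\right) 134}{-88139} = \frac{\left(111 + \frac{151}{3}\right) 134}{-88139} = \frac{484}{3} \cdot 134 \left(- \frac{1}{88139}\right) = \frac{64856}{3} \left(- \frac{1}{88139}\right) = - \frac{64856}{264417}$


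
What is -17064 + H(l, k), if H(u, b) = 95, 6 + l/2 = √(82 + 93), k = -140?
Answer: -16969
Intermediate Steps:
l = -12 + 10*√7 (l = -12 + 2*√(82 + 93) = -12 + 2*√175 = -12 + 2*(5*√7) = -12 + 10*√7 ≈ 14.458)
-17064 + H(l, k) = -17064 + 95 = -16969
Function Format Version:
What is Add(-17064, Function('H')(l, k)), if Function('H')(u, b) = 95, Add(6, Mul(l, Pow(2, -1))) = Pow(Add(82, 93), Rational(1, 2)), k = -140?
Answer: -16969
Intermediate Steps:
l = Add(-12, Mul(10, Pow(7, Rational(1, 2)))) (l = Add(-12, Mul(2, Pow(Add(82, 93), Rational(1, 2)))) = Add(-12, Mul(2, Pow(175, Rational(1, 2)))) = Add(-12, Mul(2, Mul(5, Pow(7, Rational(1, 2))))) = Add(-12, Mul(10, Pow(7, Rational(1, 2)))) ≈ 14.458)
Add(-17064, Function('H')(l, k)) = Add(-17064, 95) = -16969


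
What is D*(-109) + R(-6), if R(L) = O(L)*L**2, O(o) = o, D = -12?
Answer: 1092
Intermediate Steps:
R(L) = L**3 (R(L) = L*L**2 = L**3)
D*(-109) + R(-6) = -12*(-109) + (-6)**3 = 1308 - 216 = 1092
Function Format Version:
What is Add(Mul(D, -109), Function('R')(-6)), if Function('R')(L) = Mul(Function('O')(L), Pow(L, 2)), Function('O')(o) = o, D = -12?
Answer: 1092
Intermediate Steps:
Function('R')(L) = Pow(L, 3) (Function('R')(L) = Mul(L, Pow(L, 2)) = Pow(L, 3))
Add(Mul(D, -109), Function('R')(-6)) = Add(Mul(-12, -109), Pow(-6, 3)) = Add(1308, -216) = 1092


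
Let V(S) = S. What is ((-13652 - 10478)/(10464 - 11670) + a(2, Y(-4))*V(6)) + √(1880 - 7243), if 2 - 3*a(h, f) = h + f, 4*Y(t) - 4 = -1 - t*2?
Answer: 17497/1206 + I*√5363 ≈ 14.508 + 73.233*I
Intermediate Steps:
Y(t) = ¾ - t/2 (Y(t) = 1 + (-1 - t*2)/4 = 1 + (-1 - 2*t)/4 = 1 + (-¼ - t/2) = ¾ - t/2)
a(h, f) = ⅔ - f/3 - h/3 (a(h, f) = ⅔ - (h + f)/3 = ⅔ - (f + h)/3 = ⅔ + (-f/3 - h/3) = ⅔ - f/3 - h/3)
((-13652 - 10478)/(10464 - 11670) + a(2, Y(-4))*V(6)) + √(1880 - 7243) = ((-13652 - 10478)/(10464 - 11670) + (⅔ - (¾ - ½*(-4))/3 - ⅓*2)*6) + √(1880 - 7243) = (-24130/(-1206) + (⅔ - (¾ + 2)/3 - ⅔)*6) + √(-5363) = (-24130*(-1/1206) + (⅔ - ⅓*11/4 - ⅔)*6) + I*√5363 = (12065/603 + (⅔ - 11/12 - ⅔)*6) + I*√5363 = (12065/603 - 11/12*6) + I*√5363 = (12065/603 - 11/2) + I*√5363 = 17497/1206 + I*√5363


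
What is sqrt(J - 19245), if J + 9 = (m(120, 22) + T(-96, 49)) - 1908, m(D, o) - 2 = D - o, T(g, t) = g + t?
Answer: I*sqrt(21109) ≈ 145.29*I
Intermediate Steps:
m(D, o) = 2 + D - o (m(D, o) = 2 + (D - o) = 2 + D - o)
J = -1864 (J = -9 + (((2 + 120 - 1*22) + (-96 + 49)) - 1908) = -9 + (((2 + 120 - 22) - 47) - 1908) = -9 + ((100 - 47) - 1908) = -9 + (53 - 1908) = -9 - 1855 = -1864)
sqrt(J - 19245) = sqrt(-1864 - 19245) = sqrt(-21109) = I*sqrt(21109)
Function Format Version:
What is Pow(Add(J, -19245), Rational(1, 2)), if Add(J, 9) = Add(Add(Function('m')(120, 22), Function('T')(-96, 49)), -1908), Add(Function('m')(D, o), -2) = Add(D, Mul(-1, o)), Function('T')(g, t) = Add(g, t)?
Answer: Mul(I, Pow(21109, Rational(1, 2))) ≈ Mul(145.29, I)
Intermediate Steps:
Function('m')(D, o) = Add(2, D, Mul(-1, o)) (Function('m')(D, o) = Add(2, Add(D, Mul(-1, o))) = Add(2, D, Mul(-1, o)))
J = -1864 (J = Add(-9, Add(Add(Add(2, 120, Mul(-1, 22)), Add(-96, 49)), -1908)) = Add(-9, Add(Add(Add(2, 120, -22), -47), -1908)) = Add(-9, Add(Add(100, -47), -1908)) = Add(-9, Add(53, -1908)) = Add(-9, -1855) = -1864)
Pow(Add(J, -19245), Rational(1, 2)) = Pow(Add(-1864, -19245), Rational(1, 2)) = Pow(-21109, Rational(1, 2)) = Mul(I, Pow(21109, Rational(1, 2)))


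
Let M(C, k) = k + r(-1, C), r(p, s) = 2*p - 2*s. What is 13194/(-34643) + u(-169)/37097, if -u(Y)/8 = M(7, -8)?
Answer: -482806362/1285151371 ≈ -0.37568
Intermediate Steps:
r(p, s) = -2*s + 2*p
M(C, k) = -2 + k - 2*C (M(C, k) = k + (-2*C + 2*(-1)) = k + (-2*C - 2) = k + (-2 - 2*C) = -2 + k - 2*C)
u(Y) = 192 (u(Y) = -8*(-2 - 8 - 2*7) = -8*(-2 - 8 - 14) = -8*(-24) = 192)
13194/(-34643) + u(-169)/37097 = 13194/(-34643) + 192/37097 = 13194*(-1/34643) + 192*(1/37097) = -13194/34643 + 192/37097 = -482806362/1285151371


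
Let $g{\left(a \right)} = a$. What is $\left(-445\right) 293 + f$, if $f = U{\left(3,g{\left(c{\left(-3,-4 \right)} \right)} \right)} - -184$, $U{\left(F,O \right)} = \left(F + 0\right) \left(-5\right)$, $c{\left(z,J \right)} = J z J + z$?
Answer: $-130216$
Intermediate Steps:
$c{\left(z,J \right)} = z + z J^{2}$ ($c{\left(z,J \right)} = z J^{2} + z = z + z J^{2}$)
$U{\left(F,O \right)} = - 5 F$ ($U{\left(F,O \right)} = F \left(-5\right) = - 5 F$)
$f = 169$ ($f = \left(-5\right) 3 - -184 = -15 + 184 = 169$)
$\left(-445\right) 293 + f = \left(-445\right) 293 + 169 = -130385 + 169 = -130216$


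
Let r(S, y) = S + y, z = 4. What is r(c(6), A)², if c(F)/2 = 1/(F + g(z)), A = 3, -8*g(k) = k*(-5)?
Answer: 3025/289 ≈ 10.467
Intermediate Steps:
g(k) = 5*k/8 (g(k) = -k*(-5)/8 = -(-5)*k/8 = 5*k/8)
c(F) = 2/(5/2 + F) (c(F) = 2/(F + (5/8)*4) = 2/(F + 5/2) = 2/(5/2 + F))
r(c(6), A)² = (4/(5 + 2*6) + 3)² = (4/(5 + 12) + 3)² = (4/17 + 3)² = (55/17)² = 3025/289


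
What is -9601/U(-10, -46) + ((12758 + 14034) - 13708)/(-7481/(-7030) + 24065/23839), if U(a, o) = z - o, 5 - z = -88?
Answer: 301452076660011/48304794751 ≈ 6240.6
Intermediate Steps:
z = 93 (z = 5 - 1*(-88) = 5 + 88 = 93)
U(a, o) = 93 - o
-9601/U(-10, -46) + ((12758 + 14034) - 13708)/(-7481/(-7030) + 24065/23839) = -9601/(93 - 1*(-46)) + ((12758 + 14034) - 13708)/(-7481/(-7030) + 24065/23839) = -9601/(93 + 46) + (26792 - 13708)/(-7481*(-1/7030) + 24065*(1/23839)) = -9601/139 + 13084/(7481/7030 + 24065/23839) = -9601*1/139 + 13084/(347516509/167588170) = -9601/139 + 13084*(167588170/347516509) = -9601/139 + 2192723616280/347516509 = 301452076660011/48304794751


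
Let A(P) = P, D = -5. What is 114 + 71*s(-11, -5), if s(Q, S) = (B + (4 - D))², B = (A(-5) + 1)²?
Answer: 44489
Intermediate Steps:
B = 16 (B = (-5 + 1)² = (-4)² = 16)
s(Q, S) = 625 (s(Q, S) = (16 + (4 - 1*(-5)))² = (16 + (4 + 5))² = (16 + 9)² = 25² = 625)
114 + 71*s(-11, -5) = 114 + 71*625 = 114 + 44375 = 44489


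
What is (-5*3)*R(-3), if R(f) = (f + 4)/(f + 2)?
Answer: 15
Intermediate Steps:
R(f) = (4 + f)/(2 + f)
(-5*3)*R(-3) = (-5*3)*((4 - 3)/(2 - 3)) = -15/(-1) = -(-15) = -15*(-1) = 15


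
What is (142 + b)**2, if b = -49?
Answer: 8649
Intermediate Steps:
(142 + b)**2 = (142 - 49)**2 = 93**2 = 8649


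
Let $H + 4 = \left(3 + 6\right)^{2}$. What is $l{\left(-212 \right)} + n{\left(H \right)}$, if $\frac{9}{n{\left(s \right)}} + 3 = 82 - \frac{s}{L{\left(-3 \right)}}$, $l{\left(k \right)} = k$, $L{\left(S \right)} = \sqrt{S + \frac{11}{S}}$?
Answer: $- \frac{30218464}{142607} - \frac{1386 i \sqrt{15}}{142607} \approx -211.9 - 0.037642 i$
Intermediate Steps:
$H = 77$ ($H = -4 + \left(3 + 6\right)^{2} = -4 + 9^{2} = -4 + 81 = 77$)
$n{\left(s \right)} = \frac{9}{79 + \frac{i s \sqrt{15}}{10}}$ ($n{\left(s \right)} = \frac{9}{-3 - \left(-82 + \frac{s}{\sqrt{-3 + \frac{11}{-3}}}\right)} = \frac{9}{-3 - \left(-82 + \frac{s}{\sqrt{-3 + 11 \left(- \frac{1}{3}\right)}}\right)} = \frac{9}{-3 - \left(-82 + \frac{s}{\sqrt{-3 - \frac{11}{3}}}\right)} = \frac{9}{-3 - \left(-82 + \frac{s}{\sqrt{- \frac{20}{3}}}\right)} = \frac{9}{-3 - \left(-82 + \frac{s}{\frac{2}{3} i \sqrt{15}}\right)} = \frac{9}{-3 - \left(-82 + s \left(- \frac{i \sqrt{15}}{10}\right)\right)} = \frac{9}{-3 - \left(-82 - \frac{i s \sqrt{15}}{10}\right)} = \frac{9}{-3 + \left(82 + \frac{i s \sqrt{15}}{10}\right)} = \frac{9}{79 + \frac{i s \sqrt{15}}{10}}$)
$l{\left(-212 \right)} + n{\left(H \right)} = -212 - \frac{18 i \sqrt{15}}{3 \cdot 77 - 158 i \sqrt{15}} = -212 - \frac{18 i \sqrt{15}}{231 - 158 i \sqrt{15}}$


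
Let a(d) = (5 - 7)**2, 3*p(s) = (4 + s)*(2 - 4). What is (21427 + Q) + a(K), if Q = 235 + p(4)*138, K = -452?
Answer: 20930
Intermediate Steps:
p(s) = -8/3 - 2*s/3 (p(s) = ((4 + s)*(2 - 4))/3 = ((4 + s)*(-2))/3 = (-8 - 2*s)/3 = -8/3 - 2*s/3)
Q = -501 (Q = 235 + (-8/3 - 2/3*4)*138 = 235 + (-8/3 - 8/3)*138 = 235 - 16/3*138 = 235 - 736 = -501)
a(d) = 4 (a(d) = (-2)**2 = 4)
(21427 + Q) + a(K) = (21427 - 501) + 4 = 20926 + 4 = 20930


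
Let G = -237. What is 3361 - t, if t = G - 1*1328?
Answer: 4926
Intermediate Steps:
t = -1565 (t = -237 - 1*1328 = -237 - 1328 = -1565)
3361 - t = 3361 - 1*(-1565) = 3361 + 1565 = 4926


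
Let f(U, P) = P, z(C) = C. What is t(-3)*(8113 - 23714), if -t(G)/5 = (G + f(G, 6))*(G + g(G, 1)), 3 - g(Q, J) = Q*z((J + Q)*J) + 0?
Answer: -1404090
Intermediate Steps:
g(Q, J) = 3 - J*Q*(J + Q) (g(Q, J) = 3 - (Q*((J + Q)*J) + 0) = 3 - (Q*(J*(J + Q)) + 0) = 3 - (J*Q*(J + Q) + 0) = 3 - J*Q*(J + Q))
t(G) = -5*(6 + G)*(3 + G - G*(1 + G)) (t(G) = -5*(G + 6)*(G + (3 - 1*1*G*(1 + G))) = -5*(6 + G)*(G + (3 - G*(1 + G))) = -5*(6 + G)*(3 + G - G*(1 + G)))
t(-3)*(8113 - 23714) = (-90 - 15*(-3) + 5*(-3)³ + 30*(-3)²)*(8113 - 23714) = (-90 + 45 + 5*(-27) + 30*9)*(-15601) = (-90 + 45 - 135 + 270)*(-15601) = 90*(-15601) = -1404090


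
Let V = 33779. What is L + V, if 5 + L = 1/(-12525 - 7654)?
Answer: 681525545/20179 ≈ 33774.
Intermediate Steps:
L = -100896/20179 (L = -5 + 1/(-12525 - 7654) = -5 + 1/(-20179) = -5 - 1/20179 = -100896/20179 ≈ -5.0000)
L + V = -100896/20179 + 33779 = 681525545/20179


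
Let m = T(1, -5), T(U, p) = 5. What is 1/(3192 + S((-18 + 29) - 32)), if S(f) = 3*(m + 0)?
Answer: 1/3207 ≈ 0.00031182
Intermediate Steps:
m = 5
S(f) = 15 (S(f) = 3*(5 + 0) = 3*5 = 15)
1/(3192 + S((-18 + 29) - 32)) = 1/(3192 + 15) = 1/3207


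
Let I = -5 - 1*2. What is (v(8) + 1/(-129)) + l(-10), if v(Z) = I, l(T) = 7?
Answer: -1/129 ≈ -0.0077519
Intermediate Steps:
I = -7 (I = -5 - 2 = -7)
v(Z) = -7
(v(8) + 1/(-129)) + l(-10) = (-7 + 1/(-129)) + 7 = (-7 - 1/129) + 7 = -904/129 + 7 = -1/129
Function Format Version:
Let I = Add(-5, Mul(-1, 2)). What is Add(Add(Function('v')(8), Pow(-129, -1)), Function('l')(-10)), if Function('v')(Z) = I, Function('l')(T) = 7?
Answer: Rational(-1, 129) ≈ -0.0077519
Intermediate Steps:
I = -7 (I = Add(-5, -2) = -7)
Function('v')(Z) = -7
Add(Add(Function('v')(8), Pow(-129, -1)), Function('l')(-10)) = Add(Add(-7, Pow(-129, -1)), 7) = Add(Add(-7, Rational(-1, 129)), 7) = Add(Rational(-904, 129), 7) = Rational(-1, 129)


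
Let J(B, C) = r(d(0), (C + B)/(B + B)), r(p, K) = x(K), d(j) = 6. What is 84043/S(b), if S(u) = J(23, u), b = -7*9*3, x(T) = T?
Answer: -1932989/83 ≈ -23289.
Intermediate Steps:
r(p, K) = K
b = -189 (b = -63*3 = -189)
J(B, C) = (B + C)/(2*B) (J(B, C) = (C + B)/(B + B) = (B + C)/((2*B)) = (B + C)*(1/(2*B)) = (B + C)/(2*B))
S(u) = ½ + u/46 (S(u) = (½)*(23 + u)/23 = (½)*(1/23)*(23 + u) = ½ + u/46)
84043/S(b) = 84043/(½ + (1/46)*(-189)) = 84043/(½ - 189/46) = 84043/(-83/23) = 84043*(-23/83) = -1932989/83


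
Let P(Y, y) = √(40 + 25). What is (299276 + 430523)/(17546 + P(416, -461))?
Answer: 1829293322/43980293 - 104257*√65/43980293 ≈ 41.574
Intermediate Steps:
P(Y, y) = √65
(299276 + 430523)/(17546 + P(416, -461)) = (299276 + 430523)/(17546 + √65) = 729799/(17546 + √65)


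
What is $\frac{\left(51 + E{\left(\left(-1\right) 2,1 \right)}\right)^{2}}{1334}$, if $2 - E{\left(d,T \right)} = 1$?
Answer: $\frac{1352}{667} \approx 2.027$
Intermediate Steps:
$E{\left(d,T \right)} = 1$ ($E{\left(d,T \right)} = 2 - 1 = 1$)
$\frac{\left(51 + E{\left(\left(-1\right) 2,1 \right)}\right)^{2}}{1334} = \frac{\left(51 + 1\right)^{2}}{1334} = 52^{2} \cdot \frac{1}{1334} = 2704 \cdot \frac{1}{1334} = \frac{1352}{667}$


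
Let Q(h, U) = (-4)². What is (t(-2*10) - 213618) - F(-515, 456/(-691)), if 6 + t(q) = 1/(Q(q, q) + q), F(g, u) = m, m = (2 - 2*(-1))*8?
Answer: -854625/4 ≈ -2.1366e+5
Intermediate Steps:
Q(h, U) = 16
m = 32 (m = (2 + 2)*8 = 4*8 = 32)
F(g, u) = 32
t(q) = -6 + 1/(16 + q)
(t(-2*10) - 213618) - F(-515, 456/(-691)) = ((-95 - (-12)*10)/(16 - 2*10) - 213618) - 1*32 = ((-95 - 6*(-20))/(16 - 20) - 213618) - 32 = ((-95 + 120)/(-4) - 213618) - 32 = (-¼*25 - 213618) - 32 = (-25/4 - 213618) - 32 = -854497/4 - 32 = -854625/4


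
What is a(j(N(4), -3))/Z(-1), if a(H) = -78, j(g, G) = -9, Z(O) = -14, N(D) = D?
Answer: 39/7 ≈ 5.5714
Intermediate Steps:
a(j(N(4), -3))/Z(-1) = -78/(-14) = -78*(-1/14) = 39/7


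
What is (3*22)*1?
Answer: 66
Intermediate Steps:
(3*22)*1 = 66*1 = 66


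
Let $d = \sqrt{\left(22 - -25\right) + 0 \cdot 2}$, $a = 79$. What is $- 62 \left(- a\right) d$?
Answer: $4898 \sqrt{47} \approx 33579.0$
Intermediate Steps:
$d = \sqrt{47}$ ($d = \sqrt{\left(22 + 25\right) + 0} = \sqrt{47 + 0} = \sqrt{47} \approx 6.8557$)
$- 62 \left(- a\right) d = - 62 \left(\left(-1\right) 79\right) \sqrt{47} = \left(-62\right) \left(-79\right) \sqrt{47} = 4898 \sqrt{47}$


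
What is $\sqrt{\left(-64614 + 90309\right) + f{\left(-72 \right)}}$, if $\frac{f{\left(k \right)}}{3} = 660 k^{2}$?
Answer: $3 \sqrt{1143335} \approx 3207.8$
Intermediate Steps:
$f{\left(k \right)} = 1980 k^{2}$ ($f{\left(k \right)} = 3 \cdot 660 k^{2} = 1980 k^{2}$)
$\sqrt{\left(-64614 + 90309\right) + f{\left(-72 \right)}} = \sqrt{\left(-64614 + 90309\right) + 1980 \left(-72\right)^{2}} = \sqrt{25695 + 1980 \cdot 5184} = \sqrt{25695 + 10264320} = \sqrt{10290015} = 3 \sqrt{1143335}$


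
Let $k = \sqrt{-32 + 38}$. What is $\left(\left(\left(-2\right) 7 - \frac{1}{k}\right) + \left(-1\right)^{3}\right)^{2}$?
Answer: $\frac{\left(90 + \sqrt{6}\right)^{2}}{36} \approx 237.41$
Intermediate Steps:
$k = \sqrt{6} \approx 2.4495$
$\left(\left(\left(-2\right) 7 - \frac{1}{k}\right) + \left(-1\right)^{3}\right)^{2} = \left(\left(\left(-2\right) 7 - \frac{1}{\sqrt{6}}\right) + \left(-1\right)^{3}\right)^{2} = \left(\left(-14 - \frac{\sqrt{6}}{6}\right) - 1\right)^{2} = \left(-15 - \frac{\sqrt{6}}{6}\right)^{2}$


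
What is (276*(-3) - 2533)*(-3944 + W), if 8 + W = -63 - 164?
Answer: 14045619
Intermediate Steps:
W = -235 (W = -8 + (-63 - 164) = -8 - 227 = -235)
(276*(-3) - 2533)*(-3944 + W) = (276*(-3) - 2533)*(-3944 - 235) = (-828 - 2533)*(-4179) = -3361*(-4179) = 14045619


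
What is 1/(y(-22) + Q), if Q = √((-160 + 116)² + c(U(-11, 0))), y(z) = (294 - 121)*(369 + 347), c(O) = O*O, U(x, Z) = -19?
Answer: 123868/15343279127 - √2297/15343279127 ≈ 8.0700e-6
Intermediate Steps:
c(O) = O²
y(z) = 123868 (y(z) = 173*716 = 123868)
Q = √2297 (Q = √((-160 + 116)² + (-19)²) = √((-44)² + 361) = √(1936 + 361) = √2297 ≈ 47.927)
1/(y(-22) + Q) = 1/(123868 + √2297)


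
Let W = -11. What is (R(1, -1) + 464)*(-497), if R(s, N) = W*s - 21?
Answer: -214704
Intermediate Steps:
R(s, N) = -21 - 11*s (R(s, N) = -11*s - 21 = -21 - 11*s)
(R(1, -1) + 464)*(-497) = ((-21 - 11*1) + 464)*(-497) = ((-21 - 11) + 464)*(-497) = (-32 + 464)*(-497) = 432*(-497) = -214704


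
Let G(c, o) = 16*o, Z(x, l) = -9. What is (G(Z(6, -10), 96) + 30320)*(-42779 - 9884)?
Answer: -1677632528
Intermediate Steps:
(G(Z(6, -10), 96) + 30320)*(-42779 - 9884) = (16*96 + 30320)*(-42779 - 9884) = (1536 + 30320)*(-52663) = 31856*(-52663) = -1677632528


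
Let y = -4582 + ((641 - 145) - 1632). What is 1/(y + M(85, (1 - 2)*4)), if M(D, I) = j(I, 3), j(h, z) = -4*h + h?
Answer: -1/5706 ≈ -0.00017525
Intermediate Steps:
j(h, z) = -3*h
M(D, I) = -3*I
y = -5718 (y = -4582 + (496 - 1632) = -4582 - 1136 = -5718)
1/(y + M(85, (1 - 2)*4)) = 1/(-5718 - 3*(1 - 2)*4) = 1/(-5718 - (-3)*4) = 1/(-5718 - 3*(-4)) = 1/(-5718 + 12) = 1/(-5706) = -1/5706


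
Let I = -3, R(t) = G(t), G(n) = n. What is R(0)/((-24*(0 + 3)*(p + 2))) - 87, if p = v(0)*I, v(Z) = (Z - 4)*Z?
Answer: -87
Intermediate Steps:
v(Z) = Z*(-4 + Z) (v(Z) = (-4 + Z)*Z = Z*(-4 + Z))
R(t) = t
p = 0 (p = (0*(-4 + 0))*(-3) = (0*(-4))*(-3) = 0*(-3) = 0)
R(0)/((-24*(0 + 3)*(p + 2))) - 87 = 0/((-24*(0 + 3)*(0 + 2))) - 87 = 0/((-72*2)) - 87 = 0/((-24*6)) - 87 = 0/(-144) - 87 = 0*(-1/144) - 87 = 0 - 87 = -87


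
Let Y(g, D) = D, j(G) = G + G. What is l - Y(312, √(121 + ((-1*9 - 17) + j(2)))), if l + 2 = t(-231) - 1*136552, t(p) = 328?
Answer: -136226 - 3*√11 ≈ -1.3624e+5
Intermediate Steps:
j(G) = 2*G
l = -136226 (l = -2 + (328 - 1*136552) = -2 + (328 - 136552) = -2 - 136224 = -136226)
l - Y(312, √(121 + ((-1*9 - 17) + j(2)))) = -136226 - √(121 + ((-1*9 - 17) + 2*2)) = -136226 - √(121 + ((-9 - 17) + 4)) = -136226 - √(121 + (-26 + 4)) = -136226 - √(121 - 22) = -136226 - √99 = -136226 - 3*√11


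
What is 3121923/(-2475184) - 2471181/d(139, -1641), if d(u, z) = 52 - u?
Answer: 2038785355001/71780336 ≈ 28403.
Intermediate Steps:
3121923/(-2475184) - 2471181/d(139, -1641) = 3121923/(-2475184) - 2471181/(52 - 1*139) = 3121923*(-1/2475184) - 2471181/(52 - 139) = -3121923/2475184 - 2471181/(-87) = -3121923/2475184 - 2471181*(-1/87) = -3121923/2475184 + 823727/29 = 2038785355001/71780336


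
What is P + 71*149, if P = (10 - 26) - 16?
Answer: 10547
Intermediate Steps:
P = -32 (P = -16 - 16 = -32)
P + 71*149 = -32 + 71*149 = -32 + 10579 = 10547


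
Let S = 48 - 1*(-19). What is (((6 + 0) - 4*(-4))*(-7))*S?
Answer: -10318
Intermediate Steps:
S = 67 (S = 48 + 19 = 67)
(((6 + 0) - 4*(-4))*(-7))*S = (((6 + 0) - 4*(-4))*(-7))*67 = ((6 + 16)*(-7))*67 = (22*(-7))*67 = -154*67 = -10318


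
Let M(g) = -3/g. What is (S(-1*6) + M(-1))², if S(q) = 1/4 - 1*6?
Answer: 121/16 ≈ 7.5625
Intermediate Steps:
S(q) = -23/4 (S(q) = ¼ - 6 = -23/4)
(S(-1*6) + M(-1))² = (-23/4 - 3/(-1))² = (-23/4 - 3*(-1))² = (-23/4 + 3)² = (-11/4)² = 121/16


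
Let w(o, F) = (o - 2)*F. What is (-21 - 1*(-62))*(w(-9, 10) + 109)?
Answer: -41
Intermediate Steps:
w(o, F) = F*(-2 + o) (w(o, F) = (-2 + o)*F = F*(-2 + o))
(-21 - 1*(-62))*(w(-9, 10) + 109) = (-21 - 1*(-62))*(10*(-2 - 9) + 109) = (-21 + 62)*(10*(-11) + 109) = 41*(-110 + 109) = 41*(-1) = -41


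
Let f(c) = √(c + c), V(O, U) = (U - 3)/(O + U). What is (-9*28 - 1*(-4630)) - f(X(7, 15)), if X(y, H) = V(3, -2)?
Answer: 4378 - I*√10 ≈ 4378.0 - 3.1623*I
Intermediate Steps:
V(O, U) = (-3 + U)/(O + U)
X(y, H) = -5 (X(y, H) = (-3 - 2)/(3 - 2) = -5/1 = 1*(-5) = -5)
f(c) = √2*√c (f(c) = √(2*c) = √2*√c)
(-9*28 - 1*(-4630)) - f(X(7, 15)) = (-9*28 - 1*(-4630)) - √2*√(-5) = (-252 + 4630) - √2*I*√5 = 4378 - I*√10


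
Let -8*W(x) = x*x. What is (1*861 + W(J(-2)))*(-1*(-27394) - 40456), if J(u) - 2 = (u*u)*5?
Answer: -10456131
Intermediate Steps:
J(u) = 2 + 5*u² (J(u) = 2 + (u*u)*5 = 2 + u²*5 = 2 + 5*u²)
W(x) = -x²/8 (W(x) = -x*x/8 = -x²/8)
(1*861 + W(J(-2)))*(-1*(-27394) - 40456) = (1*861 - (2 + 5*(-2)²)²/8)*(-1*(-27394) - 40456) = (861 - (2 + 5*4)²/8)*(27394 - 40456) = (861 - (2 + 20)²/8)*(-13062) = (861 - ⅛*22²)*(-13062) = (861 - ⅛*484)*(-13062) = (861 - 121/2)*(-13062) = (1601/2)*(-13062) = -10456131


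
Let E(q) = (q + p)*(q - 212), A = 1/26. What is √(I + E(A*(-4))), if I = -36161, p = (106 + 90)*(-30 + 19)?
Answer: √71195531/13 ≈ 649.06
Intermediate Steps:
A = 1/26 ≈ 0.038462
p = -2156 (p = 196*(-11) = -2156)
E(q) = (-2156 + q)*(-212 + q) (E(q) = (q - 2156)*(q - 212) = (-2156 + q)*(-212 + q))
√(I + E(A*(-4))) = √(-36161 + (457072 + ((1/26)*(-4))² - 1184*(-4)/13)) = √(-36161 + (457072 + (-2/13)² - 2368*(-2/13))) = √(-36161 + (457072 + 4/169 + 4736/13)) = √(-36161 + 77306740/169) = √(71195531/169) = √71195531/13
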